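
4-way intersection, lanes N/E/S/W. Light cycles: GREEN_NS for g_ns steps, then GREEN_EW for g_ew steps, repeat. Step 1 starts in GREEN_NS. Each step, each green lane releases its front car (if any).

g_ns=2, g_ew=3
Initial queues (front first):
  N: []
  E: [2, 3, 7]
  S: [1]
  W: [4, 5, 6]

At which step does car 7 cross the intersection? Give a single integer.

Step 1 [NS]: N:empty,E:wait,S:car1-GO,W:wait | queues: N=0 E=3 S=0 W=3
Step 2 [NS]: N:empty,E:wait,S:empty,W:wait | queues: N=0 E=3 S=0 W=3
Step 3 [EW]: N:wait,E:car2-GO,S:wait,W:car4-GO | queues: N=0 E=2 S=0 W=2
Step 4 [EW]: N:wait,E:car3-GO,S:wait,W:car5-GO | queues: N=0 E=1 S=0 W=1
Step 5 [EW]: N:wait,E:car7-GO,S:wait,W:car6-GO | queues: N=0 E=0 S=0 W=0
Car 7 crosses at step 5

5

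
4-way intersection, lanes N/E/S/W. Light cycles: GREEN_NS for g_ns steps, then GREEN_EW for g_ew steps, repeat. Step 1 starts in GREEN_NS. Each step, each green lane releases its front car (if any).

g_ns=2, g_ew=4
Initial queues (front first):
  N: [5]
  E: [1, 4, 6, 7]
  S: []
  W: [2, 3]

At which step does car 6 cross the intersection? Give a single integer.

Step 1 [NS]: N:car5-GO,E:wait,S:empty,W:wait | queues: N=0 E=4 S=0 W=2
Step 2 [NS]: N:empty,E:wait,S:empty,W:wait | queues: N=0 E=4 S=0 W=2
Step 3 [EW]: N:wait,E:car1-GO,S:wait,W:car2-GO | queues: N=0 E=3 S=0 W=1
Step 4 [EW]: N:wait,E:car4-GO,S:wait,W:car3-GO | queues: N=0 E=2 S=0 W=0
Step 5 [EW]: N:wait,E:car6-GO,S:wait,W:empty | queues: N=0 E=1 S=0 W=0
Step 6 [EW]: N:wait,E:car7-GO,S:wait,W:empty | queues: N=0 E=0 S=0 W=0
Car 6 crosses at step 5

5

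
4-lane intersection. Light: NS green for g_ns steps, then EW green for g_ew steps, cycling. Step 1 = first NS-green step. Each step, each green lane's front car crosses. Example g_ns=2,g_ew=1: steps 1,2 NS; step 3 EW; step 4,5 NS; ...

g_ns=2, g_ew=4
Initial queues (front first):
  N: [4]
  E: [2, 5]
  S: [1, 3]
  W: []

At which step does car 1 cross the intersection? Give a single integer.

Step 1 [NS]: N:car4-GO,E:wait,S:car1-GO,W:wait | queues: N=0 E=2 S=1 W=0
Step 2 [NS]: N:empty,E:wait,S:car3-GO,W:wait | queues: N=0 E=2 S=0 W=0
Step 3 [EW]: N:wait,E:car2-GO,S:wait,W:empty | queues: N=0 E=1 S=0 W=0
Step 4 [EW]: N:wait,E:car5-GO,S:wait,W:empty | queues: N=0 E=0 S=0 W=0
Car 1 crosses at step 1

1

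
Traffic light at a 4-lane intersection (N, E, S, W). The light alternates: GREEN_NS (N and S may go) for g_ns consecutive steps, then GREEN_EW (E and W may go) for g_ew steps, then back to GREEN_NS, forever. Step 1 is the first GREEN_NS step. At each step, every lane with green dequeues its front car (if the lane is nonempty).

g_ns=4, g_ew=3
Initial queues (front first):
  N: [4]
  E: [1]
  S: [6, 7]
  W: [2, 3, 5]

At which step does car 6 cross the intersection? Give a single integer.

Step 1 [NS]: N:car4-GO,E:wait,S:car6-GO,W:wait | queues: N=0 E=1 S=1 W=3
Step 2 [NS]: N:empty,E:wait,S:car7-GO,W:wait | queues: N=0 E=1 S=0 W=3
Step 3 [NS]: N:empty,E:wait,S:empty,W:wait | queues: N=0 E=1 S=0 W=3
Step 4 [NS]: N:empty,E:wait,S:empty,W:wait | queues: N=0 E=1 S=0 W=3
Step 5 [EW]: N:wait,E:car1-GO,S:wait,W:car2-GO | queues: N=0 E=0 S=0 W=2
Step 6 [EW]: N:wait,E:empty,S:wait,W:car3-GO | queues: N=0 E=0 S=0 W=1
Step 7 [EW]: N:wait,E:empty,S:wait,W:car5-GO | queues: N=0 E=0 S=0 W=0
Car 6 crosses at step 1

1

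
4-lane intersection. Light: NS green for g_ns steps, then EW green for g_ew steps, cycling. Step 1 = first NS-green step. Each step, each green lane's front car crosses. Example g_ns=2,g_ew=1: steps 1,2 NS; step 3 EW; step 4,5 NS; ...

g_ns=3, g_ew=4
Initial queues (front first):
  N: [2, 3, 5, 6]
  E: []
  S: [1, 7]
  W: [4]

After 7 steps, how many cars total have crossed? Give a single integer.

Step 1 [NS]: N:car2-GO,E:wait,S:car1-GO,W:wait | queues: N=3 E=0 S=1 W=1
Step 2 [NS]: N:car3-GO,E:wait,S:car7-GO,W:wait | queues: N=2 E=0 S=0 W=1
Step 3 [NS]: N:car5-GO,E:wait,S:empty,W:wait | queues: N=1 E=0 S=0 W=1
Step 4 [EW]: N:wait,E:empty,S:wait,W:car4-GO | queues: N=1 E=0 S=0 W=0
Step 5 [EW]: N:wait,E:empty,S:wait,W:empty | queues: N=1 E=0 S=0 W=0
Step 6 [EW]: N:wait,E:empty,S:wait,W:empty | queues: N=1 E=0 S=0 W=0
Step 7 [EW]: N:wait,E:empty,S:wait,W:empty | queues: N=1 E=0 S=0 W=0
Cars crossed by step 7: 6

Answer: 6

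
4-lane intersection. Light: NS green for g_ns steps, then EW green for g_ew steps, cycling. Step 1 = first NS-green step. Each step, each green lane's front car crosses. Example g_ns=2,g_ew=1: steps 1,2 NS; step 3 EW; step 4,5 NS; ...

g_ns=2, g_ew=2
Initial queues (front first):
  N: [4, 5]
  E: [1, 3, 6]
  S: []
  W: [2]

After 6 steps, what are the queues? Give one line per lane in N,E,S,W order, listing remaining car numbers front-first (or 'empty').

Step 1 [NS]: N:car4-GO,E:wait,S:empty,W:wait | queues: N=1 E=3 S=0 W=1
Step 2 [NS]: N:car5-GO,E:wait,S:empty,W:wait | queues: N=0 E=3 S=0 W=1
Step 3 [EW]: N:wait,E:car1-GO,S:wait,W:car2-GO | queues: N=0 E=2 S=0 W=0
Step 4 [EW]: N:wait,E:car3-GO,S:wait,W:empty | queues: N=0 E=1 S=0 W=0
Step 5 [NS]: N:empty,E:wait,S:empty,W:wait | queues: N=0 E=1 S=0 W=0
Step 6 [NS]: N:empty,E:wait,S:empty,W:wait | queues: N=0 E=1 S=0 W=0

N: empty
E: 6
S: empty
W: empty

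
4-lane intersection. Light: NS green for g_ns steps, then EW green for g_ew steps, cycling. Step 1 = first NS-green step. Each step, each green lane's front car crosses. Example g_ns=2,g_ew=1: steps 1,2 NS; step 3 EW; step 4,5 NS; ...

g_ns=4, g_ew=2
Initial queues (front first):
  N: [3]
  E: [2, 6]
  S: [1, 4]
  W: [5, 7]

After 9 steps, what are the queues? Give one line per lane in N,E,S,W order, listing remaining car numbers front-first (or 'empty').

Step 1 [NS]: N:car3-GO,E:wait,S:car1-GO,W:wait | queues: N=0 E=2 S=1 W=2
Step 2 [NS]: N:empty,E:wait,S:car4-GO,W:wait | queues: N=0 E=2 S=0 W=2
Step 3 [NS]: N:empty,E:wait,S:empty,W:wait | queues: N=0 E=2 S=0 W=2
Step 4 [NS]: N:empty,E:wait,S:empty,W:wait | queues: N=0 E=2 S=0 W=2
Step 5 [EW]: N:wait,E:car2-GO,S:wait,W:car5-GO | queues: N=0 E=1 S=0 W=1
Step 6 [EW]: N:wait,E:car6-GO,S:wait,W:car7-GO | queues: N=0 E=0 S=0 W=0

N: empty
E: empty
S: empty
W: empty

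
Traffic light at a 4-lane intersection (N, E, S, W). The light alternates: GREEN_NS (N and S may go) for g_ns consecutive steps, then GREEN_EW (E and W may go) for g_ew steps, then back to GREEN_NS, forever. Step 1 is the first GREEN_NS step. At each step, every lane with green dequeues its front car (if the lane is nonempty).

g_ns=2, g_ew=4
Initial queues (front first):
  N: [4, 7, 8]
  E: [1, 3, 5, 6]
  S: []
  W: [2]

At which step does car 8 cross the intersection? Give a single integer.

Step 1 [NS]: N:car4-GO,E:wait,S:empty,W:wait | queues: N=2 E=4 S=0 W=1
Step 2 [NS]: N:car7-GO,E:wait,S:empty,W:wait | queues: N=1 E=4 S=0 W=1
Step 3 [EW]: N:wait,E:car1-GO,S:wait,W:car2-GO | queues: N=1 E=3 S=0 W=0
Step 4 [EW]: N:wait,E:car3-GO,S:wait,W:empty | queues: N=1 E=2 S=0 W=0
Step 5 [EW]: N:wait,E:car5-GO,S:wait,W:empty | queues: N=1 E=1 S=0 W=0
Step 6 [EW]: N:wait,E:car6-GO,S:wait,W:empty | queues: N=1 E=0 S=0 W=0
Step 7 [NS]: N:car8-GO,E:wait,S:empty,W:wait | queues: N=0 E=0 S=0 W=0
Car 8 crosses at step 7

7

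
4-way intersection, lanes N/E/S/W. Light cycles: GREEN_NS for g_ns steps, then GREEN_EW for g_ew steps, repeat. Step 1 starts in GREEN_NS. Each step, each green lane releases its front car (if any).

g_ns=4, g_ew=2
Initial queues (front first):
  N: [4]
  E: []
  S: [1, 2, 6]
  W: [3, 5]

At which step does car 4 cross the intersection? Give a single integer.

Step 1 [NS]: N:car4-GO,E:wait,S:car1-GO,W:wait | queues: N=0 E=0 S=2 W=2
Step 2 [NS]: N:empty,E:wait,S:car2-GO,W:wait | queues: N=0 E=0 S=1 W=2
Step 3 [NS]: N:empty,E:wait,S:car6-GO,W:wait | queues: N=0 E=0 S=0 W=2
Step 4 [NS]: N:empty,E:wait,S:empty,W:wait | queues: N=0 E=0 S=0 W=2
Step 5 [EW]: N:wait,E:empty,S:wait,W:car3-GO | queues: N=0 E=0 S=0 W=1
Step 6 [EW]: N:wait,E:empty,S:wait,W:car5-GO | queues: N=0 E=0 S=0 W=0
Car 4 crosses at step 1

1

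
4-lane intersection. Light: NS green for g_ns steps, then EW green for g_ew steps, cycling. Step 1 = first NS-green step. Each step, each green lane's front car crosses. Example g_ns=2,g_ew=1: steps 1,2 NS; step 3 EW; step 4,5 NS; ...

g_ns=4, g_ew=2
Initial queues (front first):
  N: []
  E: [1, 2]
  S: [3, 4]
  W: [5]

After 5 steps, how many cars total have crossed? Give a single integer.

Step 1 [NS]: N:empty,E:wait,S:car3-GO,W:wait | queues: N=0 E=2 S=1 W=1
Step 2 [NS]: N:empty,E:wait,S:car4-GO,W:wait | queues: N=0 E=2 S=0 W=1
Step 3 [NS]: N:empty,E:wait,S:empty,W:wait | queues: N=0 E=2 S=0 W=1
Step 4 [NS]: N:empty,E:wait,S:empty,W:wait | queues: N=0 E=2 S=0 W=1
Step 5 [EW]: N:wait,E:car1-GO,S:wait,W:car5-GO | queues: N=0 E=1 S=0 W=0
Cars crossed by step 5: 4

Answer: 4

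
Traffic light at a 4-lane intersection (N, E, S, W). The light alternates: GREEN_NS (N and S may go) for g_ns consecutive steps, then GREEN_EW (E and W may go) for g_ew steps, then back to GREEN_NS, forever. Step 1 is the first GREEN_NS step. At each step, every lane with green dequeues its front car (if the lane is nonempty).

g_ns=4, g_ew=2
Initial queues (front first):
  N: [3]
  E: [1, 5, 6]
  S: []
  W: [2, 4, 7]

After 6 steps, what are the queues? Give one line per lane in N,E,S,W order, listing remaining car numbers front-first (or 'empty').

Step 1 [NS]: N:car3-GO,E:wait,S:empty,W:wait | queues: N=0 E=3 S=0 W=3
Step 2 [NS]: N:empty,E:wait,S:empty,W:wait | queues: N=0 E=3 S=0 W=3
Step 3 [NS]: N:empty,E:wait,S:empty,W:wait | queues: N=0 E=3 S=0 W=3
Step 4 [NS]: N:empty,E:wait,S:empty,W:wait | queues: N=0 E=3 S=0 W=3
Step 5 [EW]: N:wait,E:car1-GO,S:wait,W:car2-GO | queues: N=0 E=2 S=0 W=2
Step 6 [EW]: N:wait,E:car5-GO,S:wait,W:car4-GO | queues: N=0 E=1 S=0 W=1

N: empty
E: 6
S: empty
W: 7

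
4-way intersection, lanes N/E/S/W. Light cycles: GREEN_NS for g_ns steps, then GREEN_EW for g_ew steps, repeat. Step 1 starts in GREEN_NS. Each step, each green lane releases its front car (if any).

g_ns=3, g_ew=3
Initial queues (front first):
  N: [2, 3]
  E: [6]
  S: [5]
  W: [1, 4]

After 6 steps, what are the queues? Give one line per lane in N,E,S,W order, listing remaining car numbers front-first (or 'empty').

Step 1 [NS]: N:car2-GO,E:wait,S:car5-GO,W:wait | queues: N=1 E=1 S=0 W=2
Step 2 [NS]: N:car3-GO,E:wait,S:empty,W:wait | queues: N=0 E=1 S=0 W=2
Step 3 [NS]: N:empty,E:wait,S:empty,W:wait | queues: N=0 E=1 S=0 W=2
Step 4 [EW]: N:wait,E:car6-GO,S:wait,W:car1-GO | queues: N=0 E=0 S=0 W=1
Step 5 [EW]: N:wait,E:empty,S:wait,W:car4-GO | queues: N=0 E=0 S=0 W=0

N: empty
E: empty
S: empty
W: empty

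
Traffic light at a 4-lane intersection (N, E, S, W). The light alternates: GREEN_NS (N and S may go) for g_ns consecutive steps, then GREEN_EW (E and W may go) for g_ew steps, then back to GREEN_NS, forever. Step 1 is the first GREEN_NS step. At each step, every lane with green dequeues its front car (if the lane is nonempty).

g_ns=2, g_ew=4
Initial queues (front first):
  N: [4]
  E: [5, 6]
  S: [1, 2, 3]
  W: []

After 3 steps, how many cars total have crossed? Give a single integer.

Step 1 [NS]: N:car4-GO,E:wait,S:car1-GO,W:wait | queues: N=0 E=2 S=2 W=0
Step 2 [NS]: N:empty,E:wait,S:car2-GO,W:wait | queues: N=0 E=2 S=1 W=0
Step 3 [EW]: N:wait,E:car5-GO,S:wait,W:empty | queues: N=0 E=1 S=1 W=0
Cars crossed by step 3: 4

Answer: 4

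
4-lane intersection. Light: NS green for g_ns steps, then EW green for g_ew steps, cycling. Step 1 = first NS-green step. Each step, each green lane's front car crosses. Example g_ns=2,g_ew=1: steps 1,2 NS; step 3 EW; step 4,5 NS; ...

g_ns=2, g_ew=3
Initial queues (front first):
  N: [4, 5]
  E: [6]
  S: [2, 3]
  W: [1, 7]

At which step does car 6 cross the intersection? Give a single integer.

Step 1 [NS]: N:car4-GO,E:wait,S:car2-GO,W:wait | queues: N=1 E=1 S=1 W=2
Step 2 [NS]: N:car5-GO,E:wait,S:car3-GO,W:wait | queues: N=0 E=1 S=0 W=2
Step 3 [EW]: N:wait,E:car6-GO,S:wait,W:car1-GO | queues: N=0 E=0 S=0 W=1
Step 4 [EW]: N:wait,E:empty,S:wait,W:car7-GO | queues: N=0 E=0 S=0 W=0
Car 6 crosses at step 3

3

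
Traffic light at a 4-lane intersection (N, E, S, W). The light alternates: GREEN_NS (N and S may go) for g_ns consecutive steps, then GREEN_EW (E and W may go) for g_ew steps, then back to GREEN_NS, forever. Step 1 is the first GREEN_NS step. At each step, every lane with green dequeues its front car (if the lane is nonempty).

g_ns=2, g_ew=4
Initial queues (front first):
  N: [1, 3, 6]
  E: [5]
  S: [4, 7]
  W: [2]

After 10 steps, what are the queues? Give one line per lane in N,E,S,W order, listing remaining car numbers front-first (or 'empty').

Step 1 [NS]: N:car1-GO,E:wait,S:car4-GO,W:wait | queues: N=2 E=1 S=1 W=1
Step 2 [NS]: N:car3-GO,E:wait,S:car7-GO,W:wait | queues: N=1 E=1 S=0 W=1
Step 3 [EW]: N:wait,E:car5-GO,S:wait,W:car2-GO | queues: N=1 E=0 S=0 W=0
Step 4 [EW]: N:wait,E:empty,S:wait,W:empty | queues: N=1 E=0 S=0 W=0
Step 5 [EW]: N:wait,E:empty,S:wait,W:empty | queues: N=1 E=0 S=0 W=0
Step 6 [EW]: N:wait,E:empty,S:wait,W:empty | queues: N=1 E=0 S=0 W=0
Step 7 [NS]: N:car6-GO,E:wait,S:empty,W:wait | queues: N=0 E=0 S=0 W=0

N: empty
E: empty
S: empty
W: empty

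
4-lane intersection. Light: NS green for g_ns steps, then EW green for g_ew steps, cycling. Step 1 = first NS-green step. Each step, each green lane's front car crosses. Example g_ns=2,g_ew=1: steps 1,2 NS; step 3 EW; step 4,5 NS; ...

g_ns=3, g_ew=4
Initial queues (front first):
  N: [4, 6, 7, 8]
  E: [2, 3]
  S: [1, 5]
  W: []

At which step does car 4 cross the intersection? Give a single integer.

Step 1 [NS]: N:car4-GO,E:wait,S:car1-GO,W:wait | queues: N=3 E=2 S=1 W=0
Step 2 [NS]: N:car6-GO,E:wait,S:car5-GO,W:wait | queues: N=2 E=2 S=0 W=0
Step 3 [NS]: N:car7-GO,E:wait,S:empty,W:wait | queues: N=1 E=2 S=0 W=0
Step 4 [EW]: N:wait,E:car2-GO,S:wait,W:empty | queues: N=1 E=1 S=0 W=0
Step 5 [EW]: N:wait,E:car3-GO,S:wait,W:empty | queues: N=1 E=0 S=0 W=0
Step 6 [EW]: N:wait,E:empty,S:wait,W:empty | queues: N=1 E=0 S=0 W=0
Step 7 [EW]: N:wait,E:empty,S:wait,W:empty | queues: N=1 E=0 S=0 W=0
Step 8 [NS]: N:car8-GO,E:wait,S:empty,W:wait | queues: N=0 E=0 S=0 W=0
Car 4 crosses at step 1

1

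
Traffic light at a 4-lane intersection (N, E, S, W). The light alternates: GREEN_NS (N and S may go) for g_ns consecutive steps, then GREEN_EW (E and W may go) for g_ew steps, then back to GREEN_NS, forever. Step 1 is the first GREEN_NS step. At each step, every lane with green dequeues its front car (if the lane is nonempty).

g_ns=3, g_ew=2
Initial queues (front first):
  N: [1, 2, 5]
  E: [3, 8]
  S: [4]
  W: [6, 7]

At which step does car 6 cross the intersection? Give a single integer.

Step 1 [NS]: N:car1-GO,E:wait,S:car4-GO,W:wait | queues: N=2 E=2 S=0 W=2
Step 2 [NS]: N:car2-GO,E:wait,S:empty,W:wait | queues: N=1 E=2 S=0 W=2
Step 3 [NS]: N:car5-GO,E:wait,S:empty,W:wait | queues: N=0 E=2 S=0 W=2
Step 4 [EW]: N:wait,E:car3-GO,S:wait,W:car6-GO | queues: N=0 E=1 S=0 W=1
Step 5 [EW]: N:wait,E:car8-GO,S:wait,W:car7-GO | queues: N=0 E=0 S=0 W=0
Car 6 crosses at step 4

4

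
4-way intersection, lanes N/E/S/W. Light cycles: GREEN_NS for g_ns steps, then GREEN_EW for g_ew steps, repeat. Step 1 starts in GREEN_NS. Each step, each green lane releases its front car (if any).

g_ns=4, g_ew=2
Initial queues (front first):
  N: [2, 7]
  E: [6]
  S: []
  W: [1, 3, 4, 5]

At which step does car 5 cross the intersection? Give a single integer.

Step 1 [NS]: N:car2-GO,E:wait,S:empty,W:wait | queues: N=1 E=1 S=0 W=4
Step 2 [NS]: N:car7-GO,E:wait,S:empty,W:wait | queues: N=0 E=1 S=0 W=4
Step 3 [NS]: N:empty,E:wait,S:empty,W:wait | queues: N=0 E=1 S=0 W=4
Step 4 [NS]: N:empty,E:wait,S:empty,W:wait | queues: N=0 E=1 S=0 W=4
Step 5 [EW]: N:wait,E:car6-GO,S:wait,W:car1-GO | queues: N=0 E=0 S=0 W=3
Step 6 [EW]: N:wait,E:empty,S:wait,W:car3-GO | queues: N=0 E=0 S=0 W=2
Step 7 [NS]: N:empty,E:wait,S:empty,W:wait | queues: N=0 E=0 S=0 W=2
Step 8 [NS]: N:empty,E:wait,S:empty,W:wait | queues: N=0 E=0 S=0 W=2
Step 9 [NS]: N:empty,E:wait,S:empty,W:wait | queues: N=0 E=0 S=0 W=2
Step 10 [NS]: N:empty,E:wait,S:empty,W:wait | queues: N=0 E=0 S=0 W=2
Step 11 [EW]: N:wait,E:empty,S:wait,W:car4-GO | queues: N=0 E=0 S=0 W=1
Step 12 [EW]: N:wait,E:empty,S:wait,W:car5-GO | queues: N=0 E=0 S=0 W=0
Car 5 crosses at step 12

12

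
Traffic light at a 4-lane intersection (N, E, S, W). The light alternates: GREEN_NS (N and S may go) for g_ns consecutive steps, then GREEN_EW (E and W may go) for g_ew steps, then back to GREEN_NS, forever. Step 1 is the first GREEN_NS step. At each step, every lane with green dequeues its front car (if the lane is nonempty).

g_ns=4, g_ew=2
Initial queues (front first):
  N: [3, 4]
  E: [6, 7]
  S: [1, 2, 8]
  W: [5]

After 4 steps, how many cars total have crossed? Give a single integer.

Answer: 5

Derivation:
Step 1 [NS]: N:car3-GO,E:wait,S:car1-GO,W:wait | queues: N=1 E=2 S=2 W=1
Step 2 [NS]: N:car4-GO,E:wait,S:car2-GO,W:wait | queues: N=0 E=2 S=1 W=1
Step 3 [NS]: N:empty,E:wait,S:car8-GO,W:wait | queues: N=0 E=2 S=0 W=1
Step 4 [NS]: N:empty,E:wait,S:empty,W:wait | queues: N=0 E=2 S=0 W=1
Cars crossed by step 4: 5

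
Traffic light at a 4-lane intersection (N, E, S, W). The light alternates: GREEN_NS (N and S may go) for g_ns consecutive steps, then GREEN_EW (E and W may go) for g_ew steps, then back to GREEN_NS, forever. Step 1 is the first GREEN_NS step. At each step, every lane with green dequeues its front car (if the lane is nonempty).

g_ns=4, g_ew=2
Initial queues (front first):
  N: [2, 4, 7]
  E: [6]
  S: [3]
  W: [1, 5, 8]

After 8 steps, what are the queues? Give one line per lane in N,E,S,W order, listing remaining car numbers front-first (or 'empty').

Step 1 [NS]: N:car2-GO,E:wait,S:car3-GO,W:wait | queues: N=2 E=1 S=0 W=3
Step 2 [NS]: N:car4-GO,E:wait,S:empty,W:wait | queues: N=1 E=1 S=0 W=3
Step 3 [NS]: N:car7-GO,E:wait,S:empty,W:wait | queues: N=0 E=1 S=0 W=3
Step 4 [NS]: N:empty,E:wait,S:empty,W:wait | queues: N=0 E=1 S=0 W=3
Step 5 [EW]: N:wait,E:car6-GO,S:wait,W:car1-GO | queues: N=0 E=0 S=0 W=2
Step 6 [EW]: N:wait,E:empty,S:wait,W:car5-GO | queues: N=0 E=0 S=0 W=1
Step 7 [NS]: N:empty,E:wait,S:empty,W:wait | queues: N=0 E=0 S=0 W=1
Step 8 [NS]: N:empty,E:wait,S:empty,W:wait | queues: N=0 E=0 S=0 W=1

N: empty
E: empty
S: empty
W: 8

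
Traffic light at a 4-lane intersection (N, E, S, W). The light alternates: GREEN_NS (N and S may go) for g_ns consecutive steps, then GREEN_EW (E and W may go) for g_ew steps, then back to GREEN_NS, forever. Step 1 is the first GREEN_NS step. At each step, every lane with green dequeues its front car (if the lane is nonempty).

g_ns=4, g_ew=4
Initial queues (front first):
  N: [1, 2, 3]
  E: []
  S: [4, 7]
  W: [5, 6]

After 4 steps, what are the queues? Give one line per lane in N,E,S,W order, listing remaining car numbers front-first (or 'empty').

Step 1 [NS]: N:car1-GO,E:wait,S:car4-GO,W:wait | queues: N=2 E=0 S=1 W=2
Step 2 [NS]: N:car2-GO,E:wait,S:car7-GO,W:wait | queues: N=1 E=0 S=0 W=2
Step 3 [NS]: N:car3-GO,E:wait,S:empty,W:wait | queues: N=0 E=0 S=0 W=2
Step 4 [NS]: N:empty,E:wait,S:empty,W:wait | queues: N=0 E=0 S=0 W=2

N: empty
E: empty
S: empty
W: 5 6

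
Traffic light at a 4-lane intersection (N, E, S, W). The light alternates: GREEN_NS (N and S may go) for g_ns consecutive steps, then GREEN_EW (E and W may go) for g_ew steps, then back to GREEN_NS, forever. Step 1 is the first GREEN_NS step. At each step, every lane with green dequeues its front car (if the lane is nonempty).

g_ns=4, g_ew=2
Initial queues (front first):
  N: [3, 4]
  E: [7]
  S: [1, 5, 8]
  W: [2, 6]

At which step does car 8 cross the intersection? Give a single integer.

Step 1 [NS]: N:car3-GO,E:wait,S:car1-GO,W:wait | queues: N=1 E=1 S=2 W=2
Step 2 [NS]: N:car4-GO,E:wait,S:car5-GO,W:wait | queues: N=0 E=1 S=1 W=2
Step 3 [NS]: N:empty,E:wait,S:car8-GO,W:wait | queues: N=0 E=1 S=0 W=2
Step 4 [NS]: N:empty,E:wait,S:empty,W:wait | queues: N=0 E=1 S=0 W=2
Step 5 [EW]: N:wait,E:car7-GO,S:wait,W:car2-GO | queues: N=0 E=0 S=0 W=1
Step 6 [EW]: N:wait,E:empty,S:wait,W:car6-GO | queues: N=0 E=0 S=0 W=0
Car 8 crosses at step 3

3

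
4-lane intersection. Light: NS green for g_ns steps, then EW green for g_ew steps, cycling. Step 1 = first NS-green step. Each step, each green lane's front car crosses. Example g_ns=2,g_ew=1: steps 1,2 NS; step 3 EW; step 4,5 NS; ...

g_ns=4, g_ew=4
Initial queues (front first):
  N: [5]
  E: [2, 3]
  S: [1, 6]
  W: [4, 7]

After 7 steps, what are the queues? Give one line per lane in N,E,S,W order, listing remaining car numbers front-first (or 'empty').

Step 1 [NS]: N:car5-GO,E:wait,S:car1-GO,W:wait | queues: N=0 E=2 S=1 W=2
Step 2 [NS]: N:empty,E:wait,S:car6-GO,W:wait | queues: N=0 E=2 S=0 W=2
Step 3 [NS]: N:empty,E:wait,S:empty,W:wait | queues: N=0 E=2 S=0 W=2
Step 4 [NS]: N:empty,E:wait,S:empty,W:wait | queues: N=0 E=2 S=0 W=2
Step 5 [EW]: N:wait,E:car2-GO,S:wait,W:car4-GO | queues: N=0 E=1 S=0 W=1
Step 6 [EW]: N:wait,E:car3-GO,S:wait,W:car7-GO | queues: N=0 E=0 S=0 W=0

N: empty
E: empty
S: empty
W: empty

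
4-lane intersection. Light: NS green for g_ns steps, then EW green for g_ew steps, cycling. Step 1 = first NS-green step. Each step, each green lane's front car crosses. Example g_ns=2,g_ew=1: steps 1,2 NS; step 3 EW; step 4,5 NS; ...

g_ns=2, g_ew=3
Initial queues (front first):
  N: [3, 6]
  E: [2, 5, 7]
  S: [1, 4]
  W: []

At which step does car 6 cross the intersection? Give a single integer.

Step 1 [NS]: N:car3-GO,E:wait,S:car1-GO,W:wait | queues: N=1 E=3 S=1 W=0
Step 2 [NS]: N:car6-GO,E:wait,S:car4-GO,W:wait | queues: N=0 E=3 S=0 W=0
Step 3 [EW]: N:wait,E:car2-GO,S:wait,W:empty | queues: N=0 E=2 S=0 W=0
Step 4 [EW]: N:wait,E:car5-GO,S:wait,W:empty | queues: N=0 E=1 S=0 W=0
Step 5 [EW]: N:wait,E:car7-GO,S:wait,W:empty | queues: N=0 E=0 S=0 W=0
Car 6 crosses at step 2

2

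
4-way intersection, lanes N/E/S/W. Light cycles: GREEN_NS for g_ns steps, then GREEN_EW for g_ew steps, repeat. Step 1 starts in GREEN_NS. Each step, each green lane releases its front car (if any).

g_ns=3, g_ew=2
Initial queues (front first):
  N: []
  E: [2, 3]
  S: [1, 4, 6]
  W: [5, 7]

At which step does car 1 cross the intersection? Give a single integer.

Step 1 [NS]: N:empty,E:wait,S:car1-GO,W:wait | queues: N=0 E=2 S=2 W=2
Step 2 [NS]: N:empty,E:wait,S:car4-GO,W:wait | queues: N=0 E=2 S=1 W=2
Step 3 [NS]: N:empty,E:wait,S:car6-GO,W:wait | queues: N=0 E=2 S=0 W=2
Step 4 [EW]: N:wait,E:car2-GO,S:wait,W:car5-GO | queues: N=0 E=1 S=0 W=1
Step 5 [EW]: N:wait,E:car3-GO,S:wait,W:car7-GO | queues: N=0 E=0 S=0 W=0
Car 1 crosses at step 1

1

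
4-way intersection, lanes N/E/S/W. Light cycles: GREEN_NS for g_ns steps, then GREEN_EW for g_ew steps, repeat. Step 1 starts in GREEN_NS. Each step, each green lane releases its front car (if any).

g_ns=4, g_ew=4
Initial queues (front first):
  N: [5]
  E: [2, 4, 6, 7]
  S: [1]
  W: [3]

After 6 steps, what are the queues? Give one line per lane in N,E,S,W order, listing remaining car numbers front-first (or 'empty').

Step 1 [NS]: N:car5-GO,E:wait,S:car1-GO,W:wait | queues: N=0 E=4 S=0 W=1
Step 2 [NS]: N:empty,E:wait,S:empty,W:wait | queues: N=0 E=4 S=0 W=1
Step 3 [NS]: N:empty,E:wait,S:empty,W:wait | queues: N=0 E=4 S=0 W=1
Step 4 [NS]: N:empty,E:wait,S:empty,W:wait | queues: N=0 E=4 S=0 W=1
Step 5 [EW]: N:wait,E:car2-GO,S:wait,W:car3-GO | queues: N=0 E=3 S=0 W=0
Step 6 [EW]: N:wait,E:car4-GO,S:wait,W:empty | queues: N=0 E=2 S=0 W=0

N: empty
E: 6 7
S: empty
W: empty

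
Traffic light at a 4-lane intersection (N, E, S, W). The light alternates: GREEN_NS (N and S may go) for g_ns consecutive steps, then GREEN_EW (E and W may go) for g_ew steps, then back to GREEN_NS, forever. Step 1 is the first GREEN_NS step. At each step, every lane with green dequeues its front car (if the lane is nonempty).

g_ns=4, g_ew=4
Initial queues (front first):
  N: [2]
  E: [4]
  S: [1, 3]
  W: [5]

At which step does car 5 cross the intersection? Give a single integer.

Step 1 [NS]: N:car2-GO,E:wait,S:car1-GO,W:wait | queues: N=0 E=1 S=1 W=1
Step 2 [NS]: N:empty,E:wait,S:car3-GO,W:wait | queues: N=0 E=1 S=0 W=1
Step 3 [NS]: N:empty,E:wait,S:empty,W:wait | queues: N=0 E=1 S=0 W=1
Step 4 [NS]: N:empty,E:wait,S:empty,W:wait | queues: N=0 E=1 S=0 W=1
Step 5 [EW]: N:wait,E:car4-GO,S:wait,W:car5-GO | queues: N=0 E=0 S=0 W=0
Car 5 crosses at step 5

5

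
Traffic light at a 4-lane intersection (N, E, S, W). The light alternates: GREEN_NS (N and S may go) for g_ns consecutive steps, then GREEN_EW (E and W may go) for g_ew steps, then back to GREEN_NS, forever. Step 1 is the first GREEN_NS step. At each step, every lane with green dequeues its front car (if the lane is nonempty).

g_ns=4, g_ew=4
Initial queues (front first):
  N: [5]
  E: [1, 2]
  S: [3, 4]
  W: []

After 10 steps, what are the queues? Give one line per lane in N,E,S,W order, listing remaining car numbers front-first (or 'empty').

Step 1 [NS]: N:car5-GO,E:wait,S:car3-GO,W:wait | queues: N=0 E=2 S=1 W=0
Step 2 [NS]: N:empty,E:wait,S:car4-GO,W:wait | queues: N=0 E=2 S=0 W=0
Step 3 [NS]: N:empty,E:wait,S:empty,W:wait | queues: N=0 E=2 S=0 W=0
Step 4 [NS]: N:empty,E:wait,S:empty,W:wait | queues: N=0 E=2 S=0 W=0
Step 5 [EW]: N:wait,E:car1-GO,S:wait,W:empty | queues: N=0 E=1 S=0 W=0
Step 6 [EW]: N:wait,E:car2-GO,S:wait,W:empty | queues: N=0 E=0 S=0 W=0

N: empty
E: empty
S: empty
W: empty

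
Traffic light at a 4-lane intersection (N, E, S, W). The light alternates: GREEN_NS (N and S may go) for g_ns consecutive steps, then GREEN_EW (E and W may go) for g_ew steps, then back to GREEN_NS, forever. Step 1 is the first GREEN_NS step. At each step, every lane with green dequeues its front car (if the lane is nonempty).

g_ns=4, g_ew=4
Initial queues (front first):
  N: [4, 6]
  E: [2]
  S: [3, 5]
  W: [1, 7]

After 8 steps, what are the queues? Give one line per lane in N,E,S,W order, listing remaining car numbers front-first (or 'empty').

Step 1 [NS]: N:car4-GO,E:wait,S:car3-GO,W:wait | queues: N=1 E=1 S=1 W=2
Step 2 [NS]: N:car6-GO,E:wait,S:car5-GO,W:wait | queues: N=0 E=1 S=0 W=2
Step 3 [NS]: N:empty,E:wait,S:empty,W:wait | queues: N=0 E=1 S=0 W=2
Step 4 [NS]: N:empty,E:wait,S:empty,W:wait | queues: N=0 E=1 S=0 W=2
Step 5 [EW]: N:wait,E:car2-GO,S:wait,W:car1-GO | queues: N=0 E=0 S=0 W=1
Step 6 [EW]: N:wait,E:empty,S:wait,W:car7-GO | queues: N=0 E=0 S=0 W=0

N: empty
E: empty
S: empty
W: empty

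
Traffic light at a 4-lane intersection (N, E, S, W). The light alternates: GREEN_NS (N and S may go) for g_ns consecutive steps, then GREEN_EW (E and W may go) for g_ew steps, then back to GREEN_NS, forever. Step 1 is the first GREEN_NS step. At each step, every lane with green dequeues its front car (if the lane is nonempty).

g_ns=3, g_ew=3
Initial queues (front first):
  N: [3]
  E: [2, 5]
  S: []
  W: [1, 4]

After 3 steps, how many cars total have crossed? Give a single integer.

Step 1 [NS]: N:car3-GO,E:wait,S:empty,W:wait | queues: N=0 E=2 S=0 W=2
Step 2 [NS]: N:empty,E:wait,S:empty,W:wait | queues: N=0 E=2 S=0 W=2
Step 3 [NS]: N:empty,E:wait,S:empty,W:wait | queues: N=0 E=2 S=0 W=2
Cars crossed by step 3: 1

Answer: 1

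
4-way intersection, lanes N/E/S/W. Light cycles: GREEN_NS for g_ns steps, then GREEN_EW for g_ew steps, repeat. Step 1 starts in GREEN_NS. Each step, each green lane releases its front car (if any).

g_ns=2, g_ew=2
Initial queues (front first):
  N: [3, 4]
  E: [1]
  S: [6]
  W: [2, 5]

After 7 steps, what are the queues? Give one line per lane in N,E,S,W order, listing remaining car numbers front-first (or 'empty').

Step 1 [NS]: N:car3-GO,E:wait,S:car6-GO,W:wait | queues: N=1 E=1 S=0 W=2
Step 2 [NS]: N:car4-GO,E:wait,S:empty,W:wait | queues: N=0 E=1 S=0 W=2
Step 3 [EW]: N:wait,E:car1-GO,S:wait,W:car2-GO | queues: N=0 E=0 S=0 W=1
Step 4 [EW]: N:wait,E:empty,S:wait,W:car5-GO | queues: N=0 E=0 S=0 W=0

N: empty
E: empty
S: empty
W: empty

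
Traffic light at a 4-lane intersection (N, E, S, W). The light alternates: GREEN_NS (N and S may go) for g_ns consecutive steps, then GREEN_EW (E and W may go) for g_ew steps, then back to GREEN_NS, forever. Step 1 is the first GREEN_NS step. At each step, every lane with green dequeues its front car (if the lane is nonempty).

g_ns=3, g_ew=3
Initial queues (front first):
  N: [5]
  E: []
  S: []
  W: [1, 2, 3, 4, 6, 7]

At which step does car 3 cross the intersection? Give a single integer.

Step 1 [NS]: N:car5-GO,E:wait,S:empty,W:wait | queues: N=0 E=0 S=0 W=6
Step 2 [NS]: N:empty,E:wait,S:empty,W:wait | queues: N=0 E=0 S=0 W=6
Step 3 [NS]: N:empty,E:wait,S:empty,W:wait | queues: N=0 E=0 S=0 W=6
Step 4 [EW]: N:wait,E:empty,S:wait,W:car1-GO | queues: N=0 E=0 S=0 W=5
Step 5 [EW]: N:wait,E:empty,S:wait,W:car2-GO | queues: N=0 E=0 S=0 W=4
Step 6 [EW]: N:wait,E:empty,S:wait,W:car3-GO | queues: N=0 E=0 S=0 W=3
Step 7 [NS]: N:empty,E:wait,S:empty,W:wait | queues: N=0 E=0 S=0 W=3
Step 8 [NS]: N:empty,E:wait,S:empty,W:wait | queues: N=0 E=0 S=0 W=3
Step 9 [NS]: N:empty,E:wait,S:empty,W:wait | queues: N=0 E=0 S=0 W=3
Step 10 [EW]: N:wait,E:empty,S:wait,W:car4-GO | queues: N=0 E=0 S=0 W=2
Step 11 [EW]: N:wait,E:empty,S:wait,W:car6-GO | queues: N=0 E=0 S=0 W=1
Step 12 [EW]: N:wait,E:empty,S:wait,W:car7-GO | queues: N=0 E=0 S=0 W=0
Car 3 crosses at step 6

6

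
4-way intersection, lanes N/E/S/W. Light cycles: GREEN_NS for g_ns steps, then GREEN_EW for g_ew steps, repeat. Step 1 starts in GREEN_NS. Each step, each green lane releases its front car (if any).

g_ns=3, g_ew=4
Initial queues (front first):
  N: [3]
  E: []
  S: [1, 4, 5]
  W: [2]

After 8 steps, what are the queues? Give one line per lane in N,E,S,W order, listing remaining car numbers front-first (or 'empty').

Step 1 [NS]: N:car3-GO,E:wait,S:car1-GO,W:wait | queues: N=0 E=0 S=2 W=1
Step 2 [NS]: N:empty,E:wait,S:car4-GO,W:wait | queues: N=0 E=0 S=1 W=1
Step 3 [NS]: N:empty,E:wait,S:car5-GO,W:wait | queues: N=0 E=0 S=0 W=1
Step 4 [EW]: N:wait,E:empty,S:wait,W:car2-GO | queues: N=0 E=0 S=0 W=0

N: empty
E: empty
S: empty
W: empty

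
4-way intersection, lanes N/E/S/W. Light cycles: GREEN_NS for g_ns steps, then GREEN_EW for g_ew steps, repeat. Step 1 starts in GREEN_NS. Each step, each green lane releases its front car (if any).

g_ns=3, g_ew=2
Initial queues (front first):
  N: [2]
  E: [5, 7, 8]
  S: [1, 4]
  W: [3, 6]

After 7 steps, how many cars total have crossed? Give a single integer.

Answer: 7

Derivation:
Step 1 [NS]: N:car2-GO,E:wait,S:car1-GO,W:wait | queues: N=0 E=3 S=1 W=2
Step 2 [NS]: N:empty,E:wait,S:car4-GO,W:wait | queues: N=0 E=3 S=0 W=2
Step 3 [NS]: N:empty,E:wait,S:empty,W:wait | queues: N=0 E=3 S=0 W=2
Step 4 [EW]: N:wait,E:car5-GO,S:wait,W:car3-GO | queues: N=0 E=2 S=0 W=1
Step 5 [EW]: N:wait,E:car7-GO,S:wait,W:car6-GO | queues: N=0 E=1 S=0 W=0
Step 6 [NS]: N:empty,E:wait,S:empty,W:wait | queues: N=0 E=1 S=0 W=0
Step 7 [NS]: N:empty,E:wait,S:empty,W:wait | queues: N=0 E=1 S=0 W=0
Cars crossed by step 7: 7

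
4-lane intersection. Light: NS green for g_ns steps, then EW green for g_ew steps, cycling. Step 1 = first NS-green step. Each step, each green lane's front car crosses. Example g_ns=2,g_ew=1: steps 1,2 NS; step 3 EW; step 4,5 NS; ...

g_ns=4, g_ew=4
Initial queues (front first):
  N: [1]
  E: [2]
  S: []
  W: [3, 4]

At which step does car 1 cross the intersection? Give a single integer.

Step 1 [NS]: N:car1-GO,E:wait,S:empty,W:wait | queues: N=0 E=1 S=0 W=2
Step 2 [NS]: N:empty,E:wait,S:empty,W:wait | queues: N=0 E=1 S=0 W=2
Step 3 [NS]: N:empty,E:wait,S:empty,W:wait | queues: N=0 E=1 S=0 W=2
Step 4 [NS]: N:empty,E:wait,S:empty,W:wait | queues: N=0 E=1 S=0 W=2
Step 5 [EW]: N:wait,E:car2-GO,S:wait,W:car3-GO | queues: N=0 E=0 S=0 W=1
Step 6 [EW]: N:wait,E:empty,S:wait,W:car4-GO | queues: N=0 E=0 S=0 W=0
Car 1 crosses at step 1

1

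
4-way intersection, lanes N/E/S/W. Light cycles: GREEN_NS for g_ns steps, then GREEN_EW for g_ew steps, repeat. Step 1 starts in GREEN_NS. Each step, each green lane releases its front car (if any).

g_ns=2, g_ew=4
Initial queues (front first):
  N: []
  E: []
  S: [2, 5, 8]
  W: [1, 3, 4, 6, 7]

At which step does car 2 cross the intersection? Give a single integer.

Step 1 [NS]: N:empty,E:wait,S:car2-GO,W:wait | queues: N=0 E=0 S=2 W=5
Step 2 [NS]: N:empty,E:wait,S:car5-GO,W:wait | queues: N=0 E=0 S=1 W=5
Step 3 [EW]: N:wait,E:empty,S:wait,W:car1-GO | queues: N=0 E=0 S=1 W=4
Step 4 [EW]: N:wait,E:empty,S:wait,W:car3-GO | queues: N=0 E=0 S=1 W=3
Step 5 [EW]: N:wait,E:empty,S:wait,W:car4-GO | queues: N=0 E=0 S=1 W=2
Step 6 [EW]: N:wait,E:empty,S:wait,W:car6-GO | queues: N=0 E=0 S=1 W=1
Step 7 [NS]: N:empty,E:wait,S:car8-GO,W:wait | queues: N=0 E=0 S=0 W=1
Step 8 [NS]: N:empty,E:wait,S:empty,W:wait | queues: N=0 E=0 S=0 W=1
Step 9 [EW]: N:wait,E:empty,S:wait,W:car7-GO | queues: N=0 E=0 S=0 W=0
Car 2 crosses at step 1

1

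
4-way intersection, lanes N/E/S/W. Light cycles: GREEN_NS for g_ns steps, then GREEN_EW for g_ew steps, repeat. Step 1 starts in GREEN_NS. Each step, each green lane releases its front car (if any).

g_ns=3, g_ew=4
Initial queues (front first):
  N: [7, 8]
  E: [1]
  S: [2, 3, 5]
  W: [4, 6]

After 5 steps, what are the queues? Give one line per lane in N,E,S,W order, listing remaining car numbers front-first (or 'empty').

Step 1 [NS]: N:car7-GO,E:wait,S:car2-GO,W:wait | queues: N=1 E=1 S=2 W=2
Step 2 [NS]: N:car8-GO,E:wait,S:car3-GO,W:wait | queues: N=0 E=1 S=1 W=2
Step 3 [NS]: N:empty,E:wait,S:car5-GO,W:wait | queues: N=0 E=1 S=0 W=2
Step 4 [EW]: N:wait,E:car1-GO,S:wait,W:car4-GO | queues: N=0 E=0 S=0 W=1
Step 5 [EW]: N:wait,E:empty,S:wait,W:car6-GO | queues: N=0 E=0 S=0 W=0

N: empty
E: empty
S: empty
W: empty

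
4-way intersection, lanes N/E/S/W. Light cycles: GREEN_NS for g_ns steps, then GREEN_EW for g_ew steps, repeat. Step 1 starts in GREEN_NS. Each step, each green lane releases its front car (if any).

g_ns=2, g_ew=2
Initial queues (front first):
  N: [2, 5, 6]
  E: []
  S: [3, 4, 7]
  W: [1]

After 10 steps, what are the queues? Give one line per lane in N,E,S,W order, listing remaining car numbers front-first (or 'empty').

Step 1 [NS]: N:car2-GO,E:wait,S:car3-GO,W:wait | queues: N=2 E=0 S=2 W=1
Step 2 [NS]: N:car5-GO,E:wait,S:car4-GO,W:wait | queues: N=1 E=0 S=1 W=1
Step 3 [EW]: N:wait,E:empty,S:wait,W:car1-GO | queues: N=1 E=0 S=1 W=0
Step 4 [EW]: N:wait,E:empty,S:wait,W:empty | queues: N=1 E=0 S=1 W=0
Step 5 [NS]: N:car6-GO,E:wait,S:car7-GO,W:wait | queues: N=0 E=0 S=0 W=0

N: empty
E: empty
S: empty
W: empty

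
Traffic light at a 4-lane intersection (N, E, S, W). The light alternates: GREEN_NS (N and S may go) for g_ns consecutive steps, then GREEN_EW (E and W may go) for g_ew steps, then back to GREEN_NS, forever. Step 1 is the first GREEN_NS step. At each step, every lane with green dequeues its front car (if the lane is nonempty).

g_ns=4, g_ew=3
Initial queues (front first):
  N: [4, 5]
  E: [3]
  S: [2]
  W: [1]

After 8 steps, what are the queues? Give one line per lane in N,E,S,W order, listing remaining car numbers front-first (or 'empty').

Step 1 [NS]: N:car4-GO,E:wait,S:car2-GO,W:wait | queues: N=1 E=1 S=0 W=1
Step 2 [NS]: N:car5-GO,E:wait,S:empty,W:wait | queues: N=0 E=1 S=0 W=1
Step 3 [NS]: N:empty,E:wait,S:empty,W:wait | queues: N=0 E=1 S=0 W=1
Step 4 [NS]: N:empty,E:wait,S:empty,W:wait | queues: N=0 E=1 S=0 W=1
Step 5 [EW]: N:wait,E:car3-GO,S:wait,W:car1-GO | queues: N=0 E=0 S=0 W=0

N: empty
E: empty
S: empty
W: empty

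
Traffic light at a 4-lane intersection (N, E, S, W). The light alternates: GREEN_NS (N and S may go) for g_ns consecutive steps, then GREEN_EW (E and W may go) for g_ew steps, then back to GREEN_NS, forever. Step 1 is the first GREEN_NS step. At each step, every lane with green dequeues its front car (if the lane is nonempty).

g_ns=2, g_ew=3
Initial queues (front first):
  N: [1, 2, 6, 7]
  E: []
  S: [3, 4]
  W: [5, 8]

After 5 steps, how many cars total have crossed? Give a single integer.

Answer: 6

Derivation:
Step 1 [NS]: N:car1-GO,E:wait,S:car3-GO,W:wait | queues: N=3 E=0 S=1 W=2
Step 2 [NS]: N:car2-GO,E:wait,S:car4-GO,W:wait | queues: N=2 E=0 S=0 W=2
Step 3 [EW]: N:wait,E:empty,S:wait,W:car5-GO | queues: N=2 E=0 S=0 W=1
Step 4 [EW]: N:wait,E:empty,S:wait,W:car8-GO | queues: N=2 E=0 S=0 W=0
Step 5 [EW]: N:wait,E:empty,S:wait,W:empty | queues: N=2 E=0 S=0 W=0
Cars crossed by step 5: 6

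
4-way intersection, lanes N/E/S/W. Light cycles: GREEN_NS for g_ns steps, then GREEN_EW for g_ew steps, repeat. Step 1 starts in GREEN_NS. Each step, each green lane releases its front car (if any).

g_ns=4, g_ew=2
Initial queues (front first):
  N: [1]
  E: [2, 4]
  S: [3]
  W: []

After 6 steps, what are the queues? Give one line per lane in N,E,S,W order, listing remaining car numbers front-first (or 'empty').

Step 1 [NS]: N:car1-GO,E:wait,S:car3-GO,W:wait | queues: N=0 E=2 S=0 W=0
Step 2 [NS]: N:empty,E:wait,S:empty,W:wait | queues: N=0 E=2 S=0 W=0
Step 3 [NS]: N:empty,E:wait,S:empty,W:wait | queues: N=0 E=2 S=0 W=0
Step 4 [NS]: N:empty,E:wait,S:empty,W:wait | queues: N=0 E=2 S=0 W=0
Step 5 [EW]: N:wait,E:car2-GO,S:wait,W:empty | queues: N=0 E=1 S=0 W=0
Step 6 [EW]: N:wait,E:car4-GO,S:wait,W:empty | queues: N=0 E=0 S=0 W=0

N: empty
E: empty
S: empty
W: empty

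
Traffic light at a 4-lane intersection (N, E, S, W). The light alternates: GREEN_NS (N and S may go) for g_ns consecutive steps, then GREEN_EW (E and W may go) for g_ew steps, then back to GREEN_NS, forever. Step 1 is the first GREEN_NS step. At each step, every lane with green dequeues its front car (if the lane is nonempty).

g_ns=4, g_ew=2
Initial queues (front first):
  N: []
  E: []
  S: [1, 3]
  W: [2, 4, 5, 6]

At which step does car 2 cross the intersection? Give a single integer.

Step 1 [NS]: N:empty,E:wait,S:car1-GO,W:wait | queues: N=0 E=0 S=1 W=4
Step 2 [NS]: N:empty,E:wait,S:car3-GO,W:wait | queues: N=0 E=0 S=0 W=4
Step 3 [NS]: N:empty,E:wait,S:empty,W:wait | queues: N=0 E=0 S=0 W=4
Step 4 [NS]: N:empty,E:wait,S:empty,W:wait | queues: N=0 E=0 S=0 W=4
Step 5 [EW]: N:wait,E:empty,S:wait,W:car2-GO | queues: N=0 E=0 S=0 W=3
Step 6 [EW]: N:wait,E:empty,S:wait,W:car4-GO | queues: N=0 E=0 S=0 W=2
Step 7 [NS]: N:empty,E:wait,S:empty,W:wait | queues: N=0 E=0 S=0 W=2
Step 8 [NS]: N:empty,E:wait,S:empty,W:wait | queues: N=0 E=0 S=0 W=2
Step 9 [NS]: N:empty,E:wait,S:empty,W:wait | queues: N=0 E=0 S=0 W=2
Step 10 [NS]: N:empty,E:wait,S:empty,W:wait | queues: N=0 E=0 S=0 W=2
Step 11 [EW]: N:wait,E:empty,S:wait,W:car5-GO | queues: N=0 E=0 S=0 W=1
Step 12 [EW]: N:wait,E:empty,S:wait,W:car6-GO | queues: N=0 E=0 S=0 W=0
Car 2 crosses at step 5

5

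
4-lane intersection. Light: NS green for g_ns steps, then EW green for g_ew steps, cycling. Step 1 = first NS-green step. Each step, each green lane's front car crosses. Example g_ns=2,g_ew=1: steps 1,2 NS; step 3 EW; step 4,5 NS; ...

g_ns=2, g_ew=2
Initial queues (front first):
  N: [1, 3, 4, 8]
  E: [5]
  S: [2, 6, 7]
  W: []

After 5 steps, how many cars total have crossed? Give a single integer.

Answer: 7

Derivation:
Step 1 [NS]: N:car1-GO,E:wait,S:car2-GO,W:wait | queues: N=3 E=1 S=2 W=0
Step 2 [NS]: N:car3-GO,E:wait,S:car6-GO,W:wait | queues: N=2 E=1 S=1 W=0
Step 3 [EW]: N:wait,E:car5-GO,S:wait,W:empty | queues: N=2 E=0 S=1 W=0
Step 4 [EW]: N:wait,E:empty,S:wait,W:empty | queues: N=2 E=0 S=1 W=0
Step 5 [NS]: N:car4-GO,E:wait,S:car7-GO,W:wait | queues: N=1 E=0 S=0 W=0
Cars crossed by step 5: 7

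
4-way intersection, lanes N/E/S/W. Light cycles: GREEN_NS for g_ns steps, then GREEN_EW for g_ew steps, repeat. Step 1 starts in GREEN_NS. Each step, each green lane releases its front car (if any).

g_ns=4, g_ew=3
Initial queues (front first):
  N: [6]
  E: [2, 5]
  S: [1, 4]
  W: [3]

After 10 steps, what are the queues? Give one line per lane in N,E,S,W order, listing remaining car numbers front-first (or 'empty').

Step 1 [NS]: N:car6-GO,E:wait,S:car1-GO,W:wait | queues: N=0 E=2 S=1 W=1
Step 2 [NS]: N:empty,E:wait,S:car4-GO,W:wait | queues: N=0 E=2 S=0 W=1
Step 3 [NS]: N:empty,E:wait,S:empty,W:wait | queues: N=0 E=2 S=0 W=1
Step 4 [NS]: N:empty,E:wait,S:empty,W:wait | queues: N=0 E=2 S=0 W=1
Step 5 [EW]: N:wait,E:car2-GO,S:wait,W:car3-GO | queues: N=0 E=1 S=0 W=0
Step 6 [EW]: N:wait,E:car5-GO,S:wait,W:empty | queues: N=0 E=0 S=0 W=0

N: empty
E: empty
S: empty
W: empty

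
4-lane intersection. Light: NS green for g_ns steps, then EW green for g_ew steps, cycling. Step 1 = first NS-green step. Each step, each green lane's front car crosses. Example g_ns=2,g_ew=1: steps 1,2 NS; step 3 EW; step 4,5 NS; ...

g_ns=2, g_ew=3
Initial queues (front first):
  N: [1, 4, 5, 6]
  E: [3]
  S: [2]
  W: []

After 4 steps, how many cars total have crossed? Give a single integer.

Answer: 4

Derivation:
Step 1 [NS]: N:car1-GO,E:wait,S:car2-GO,W:wait | queues: N=3 E=1 S=0 W=0
Step 2 [NS]: N:car4-GO,E:wait,S:empty,W:wait | queues: N=2 E=1 S=0 W=0
Step 3 [EW]: N:wait,E:car3-GO,S:wait,W:empty | queues: N=2 E=0 S=0 W=0
Step 4 [EW]: N:wait,E:empty,S:wait,W:empty | queues: N=2 E=0 S=0 W=0
Cars crossed by step 4: 4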